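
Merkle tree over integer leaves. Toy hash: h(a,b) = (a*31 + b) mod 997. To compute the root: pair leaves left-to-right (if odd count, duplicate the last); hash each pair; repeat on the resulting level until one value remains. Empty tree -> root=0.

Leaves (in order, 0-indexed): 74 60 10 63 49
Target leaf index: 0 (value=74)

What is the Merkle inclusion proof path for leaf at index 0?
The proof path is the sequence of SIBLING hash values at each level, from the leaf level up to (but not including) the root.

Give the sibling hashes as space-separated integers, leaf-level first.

Answer: 60 373 326

Derivation:
L0 (leaves): [74, 60, 10, 63, 49], target index=0
L1: h(74,60)=(74*31+60)%997=360 [pair 0] h(10,63)=(10*31+63)%997=373 [pair 1] h(49,49)=(49*31+49)%997=571 [pair 2] -> [360, 373, 571]
  Sibling for proof at L0: 60
L2: h(360,373)=(360*31+373)%997=566 [pair 0] h(571,571)=(571*31+571)%997=326 [pair 1] -> [566, 326]
  Sibling for proof at L1: 373
L3: h(566,326)=(566*31+326)%997=923 [pair 0] -> [923]
  Sibling for proof at L2: 326
Root: 923
Proof path (sibling hashes from leaf to root): [60, 373, 326]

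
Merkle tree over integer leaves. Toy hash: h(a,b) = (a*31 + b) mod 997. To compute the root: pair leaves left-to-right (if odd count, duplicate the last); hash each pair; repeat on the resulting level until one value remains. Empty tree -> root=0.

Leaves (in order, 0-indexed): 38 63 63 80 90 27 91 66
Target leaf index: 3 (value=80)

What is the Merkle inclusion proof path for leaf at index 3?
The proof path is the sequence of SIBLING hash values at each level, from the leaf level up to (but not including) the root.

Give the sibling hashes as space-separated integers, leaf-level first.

Answer: 63 244 484

Derivation:
L0 (leaves): [38, 63, 63, 80, 90, 27, 91, 66], target index=3
L1: h(38,63)=(38*31+63)%997=244 [pair 0] h(63,80)=(63*31+80)%997=39 [pair 1] h(90,27)=(90*31+27)%997=823 [pair 2] h(91,66)=(91*31+66)%997=893 [pair 3] -> [244, 39, 823, 893]
  Sibling for proof at L0: 63
L2: h(244,39)=(244*31+39)%997=624 [pair 0] h(823,893)=(823*31+893)%997=484 [pair 1] -> [624, 484]
  Sibling for proof at L1: 244
L3: h(624,484)=(624*31+484)%997=885 [pair 0] -> [885]
  Sibling for proof at L2: 484
Root: 885
Proof path (sibling hashes from leaf to root): [63, 244, 484]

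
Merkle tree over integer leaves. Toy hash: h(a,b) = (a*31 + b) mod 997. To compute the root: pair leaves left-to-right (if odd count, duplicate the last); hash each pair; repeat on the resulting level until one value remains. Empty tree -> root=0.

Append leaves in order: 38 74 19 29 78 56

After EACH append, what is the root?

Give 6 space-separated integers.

After append 38 (leaves=[38]):
  L0: [38]
  root=38
After append 74 (leaves=[38, 74]):
  L0: [38, 74]
  L1: h(38,74)=(38*31+74)%997=255 -> [255]
  root=255
After append 19 (leaves=[38, 74, 19]):
  L0: [38, 74, 19]
  L1: h(38,74)=(38*31+74)%997=255 h(19,19)=(19*31+19)%997=608 -> [255, 608]
  L2: h(255,608)=(255*31+608)%997=537 -> [537]
  root=537
After append 29 (leaves=[38, 74, 19, 29]):
  L0: [38, 74, 19, 29]
  L1: h(38,74)=(38*31+74)%997=255 h(19,29)=(19*31+29)%997=618 -> [255, 618]
  L2: h(255,618)=(255*31+618)%997=547 -> [547]
  root=547
After append 78 (leaves=[38, 74, 19, 29, 78]):
  L0: [38, 74, 19, 29, 78]
  L1: h(38,74)=(38*31+74)%997=255 h(19,29)=(19*31+29)%997=618 h(78,78)=(78*31+78)%997=502 -> [255, 618, 502]
  L2: h(255,618)=(255*31+618)%997=547 h(502,502)=(502*31+502)%997=112 -> [547, 112]
  L3: h(547,112)=(547*31+112)%997=120 -> [120]
  root=120
After append 56 (leaves=[38, 74, 19, 29, 78, 56]):
  L0: [38, 74, 19, 29, 78, 56]
  L1: h(38,74)=(38*31+74)%997=255 h(19,29)=(19*31+29)%997=618 h(78,56)=(78*31+56)%997=480 -> [255, 618, 480]
  L2: h(255,618)=(255*31+618)%997=547 h(480,480)=(480*31+480)%997=405 -> [547, 405]
  L3: h(547,405)=(547*31+405)%997=413 -> [413]
  root=413

Answer: 38 255 537 547 120 413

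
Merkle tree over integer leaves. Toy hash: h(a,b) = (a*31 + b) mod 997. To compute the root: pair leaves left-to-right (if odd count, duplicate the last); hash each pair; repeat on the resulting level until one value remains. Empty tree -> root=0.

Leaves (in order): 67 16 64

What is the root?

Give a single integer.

L0: [67, 16, 64]
L1: h(67,16)=(67*31+16)%997=99 h(64,64)=(64*31+64)%997=54 -> [99, 54]
L2: h(99,54)=(99*31+54)%997=132 -> [132]

Answer: 132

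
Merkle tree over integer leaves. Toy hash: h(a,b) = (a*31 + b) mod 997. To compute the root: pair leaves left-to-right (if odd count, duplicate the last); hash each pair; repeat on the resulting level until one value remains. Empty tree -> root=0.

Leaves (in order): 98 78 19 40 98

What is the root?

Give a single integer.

L0: [98, 78, 19, 40, 98]
L1: h(98,78)=(98*31+78)%997=125 h(19,40)=(19*31+40)%997=629 h(98,98)=(98*31+98)%997=145 -> [125, 629, 145]
L2: h(125,629)=(125*31+629)%997=516 h(145,145)=(145*31+145)%997=652 -> [516, 652]
L3: h(516,652)=(516*31+652)%997=696 -> [696]

Answer: 696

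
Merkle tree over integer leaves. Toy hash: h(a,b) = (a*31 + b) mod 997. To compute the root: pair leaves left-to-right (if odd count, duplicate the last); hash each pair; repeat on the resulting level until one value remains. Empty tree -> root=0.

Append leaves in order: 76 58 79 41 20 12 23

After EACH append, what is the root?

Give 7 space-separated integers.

After append 76 (leaves=[76]):
  L0: [76]
  root=76
After append 58 (leaves=[76, 58]):
  L0: [76, 58]
  L1: h(76,58)=(76*31+58)%997=420 -> [420]
  root=420
After append 79 (leaves=[76, 58, 79]):
  L0: [76, 58, 79]
  L1: h(76,58)=(76*31+58)%997=420 h(79,79)=(79*31+79)%997=534 -> [420, 534]
  L2: h(420,534)=(420*31+534)%997=593 -> [593]
  root=593
After append 41 (leaves=[76, 58, 79, 41]):
  L0: [76, 58, 79, 41]
  L1: h(76,58)=(76*31+58)%997=420 h(79,41)=(79*31+41)%997=496 -> [420, 496]
  L2: h(420,496)=(420*31+496)%997=555 -> [555]
  root=555
After append 20 (leaves=[76, 58, 79, 41, 20]):
  L0: [76, 58, 79, 41, 20]
  L1: h(76,58)=(76*31+58)%997=420 h(79,41)=(79*31+41)%997=496 h(20,20)=(20*31+20)%997=640 -> [420, 496, 640]
  L2: h(420,496)=(420*31+496)%997=555 h(640,640)=(640*31+640)%997=540 -> [555, 540]
  L3: h(555,540)=(555*31+540)%997=796 -> [796]
  root=796
After append 12 (leaves=[76, 58, 79, 41, 20, 12]):
  L0: [76, 58, 79, 41, 20, 12]
  L1: h(76,58)=(76*31+58)%997=420 h(79,41)=(79*31+41)%997=496 h(20,12)=(20*31+12)%997=632 -> [420, 496, 632]
  L2: h(420,496)=(420*31+496)%997=555 h(632,632)=(632*31+632)%997=284 -> [555, 284]
  L3: h(555,284)=(555*31+284)%997=540 -> [540]
  root=540
After append 23 (leaves=[76, 58, 79, 41, 20, 12, 23]):
  L0: [76, 58, 79, 41, 20, 12, 23]
  L1: h(76,58)=(76*31+58)%997=420 h(79,41)=(79*31+41)%997=496 h(20,12)=(20*31+12)%997=632 h(23,23)=(23*31+23)%997=736 -> [420, 496, 632, 736]
  L2: h(420,496)=(420*31+496)%997=555 h(632,736)=(632*31+736)%997=388 -> [555, 388]
  L3: h(555,388)=(555*31+388)%997=644 -> [644]
  root=644

Answer: 76 420 593 555 796 540 644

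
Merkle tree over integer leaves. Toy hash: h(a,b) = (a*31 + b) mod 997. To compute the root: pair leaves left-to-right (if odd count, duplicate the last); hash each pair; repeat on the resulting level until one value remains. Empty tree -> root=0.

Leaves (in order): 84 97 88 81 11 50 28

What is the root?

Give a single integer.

L0: [84, 97, 88, 81, 11, 50, 28]
L1: h(84,97)=(84*31+97)%997=707 h(88,81)=(88*31+81)%997=815 h(11,50)=(11*31+50)%997=391 h(28,28)=(28*31+28)%997=896 -> [707, 815, 391, 896]
L2: h(707,815)=(707*31+815)%997=798 h(391,896)=(391*31+896)%997=56 -> [798, 56]
L3: h(798,56)=(798*31+56)%997=866 -> [866]

Answer: 866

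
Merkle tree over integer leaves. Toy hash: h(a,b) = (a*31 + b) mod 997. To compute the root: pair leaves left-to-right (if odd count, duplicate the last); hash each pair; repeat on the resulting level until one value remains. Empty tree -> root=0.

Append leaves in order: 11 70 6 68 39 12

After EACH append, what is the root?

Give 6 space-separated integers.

Answer: 11 411 969 34 113 246

Derivation:
After append 11 (leaves=[11]):
  L0: [11]
  root=11
After append 70 (leaves=[11, 70]):
  L0: [11, 70]
  L1: h(11,70)=(11*31+70)%997=411 -> [411]
  root=411
After append 6 (leaves=[11, 70, 6]):
  L0: [11, 70, 6]
  L1: h(11,70)=(11*31+70)%997=411 h(6,6)=(6*31+6)%997=192 -> [411, 192]
  L2: h(411,192)=(411*31+192)%997=969 -> [969]
  root=969
After append 68 (leaves=[11, 70, 6, 68]):
  L0: [11, 70, 6, 68]
  L1: h(11,70)=(11*31+70)%997=411 h(6,68)=(6*31+68)%997=254 -> [411, 254]
  L2: h(411,254)=(411*31+254)%997=34 -> [34]
  root=34
After append 39 (leaves=[11, 70, 6, 68, 39]):
  L0: [11, 70, 6, 68, 39]
  L1: h(11,70)=(11*31+70)%997=411 h(6,68)=(6*31+68)%997=254 h(39,39)=(39*31+39)%997=251 -> [411, 254, 251]
  L2: h(411,254)=(411*31+254)%997=34 h(251,251)=(251*31+251)%997=56 -> [34, 56]
  L3: h(34,56)=(34*31+56)%997=113 -> [113]
  root=113
After append 12 (leaves=[11, 70, 6, 68, 39, 12]):
  L0: [11, 70, 6, 68, 39, 12]
  L1: h(11,70)=(11*31+70)%997=411 h(6,68)=(6*31+68)%997=254 h(39,12)=(39*31+12)%997=224 -> [411, 254, 224]
  L2: h(411,254)=(411*31+254)%997=34 h(224,224)=(224*31+224)%997=189 -> [34, 189]
  L3: h(34,189)=(34*31+189)%997=246 -> [246]
  root=246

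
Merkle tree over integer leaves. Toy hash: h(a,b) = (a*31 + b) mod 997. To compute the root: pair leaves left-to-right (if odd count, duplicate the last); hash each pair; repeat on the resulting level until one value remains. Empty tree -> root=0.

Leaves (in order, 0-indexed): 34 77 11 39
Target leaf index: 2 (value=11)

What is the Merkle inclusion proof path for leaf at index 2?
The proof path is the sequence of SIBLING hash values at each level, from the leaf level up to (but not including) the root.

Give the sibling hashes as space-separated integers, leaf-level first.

L0 (leaves): [34, 77, 11, 39], target index=2
L1: h(34,77)=(34*31+77)%997=134 [pair 0] h(11,39)=(11*31+39)%997=380 [pair 1] -> [134, 380]
  Sibling for proof at L0: 39
L2: h(134,380)=(134*31+380)%997=546 [pair 0] -> [546]
  Sibling for proof at L1: 134
Root: 546
Proof path (sibling hashes from leaf to root): [39, 134]

Answer: 39 134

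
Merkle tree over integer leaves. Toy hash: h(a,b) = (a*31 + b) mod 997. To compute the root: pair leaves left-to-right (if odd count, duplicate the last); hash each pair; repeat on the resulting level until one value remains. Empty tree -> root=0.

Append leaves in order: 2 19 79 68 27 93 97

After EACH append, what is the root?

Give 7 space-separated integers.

Answer: 2 81 54 43 68 186 366

Derivation:
After append 2 (leaves=[2]):
  L0: [2]
  root=2
After append 19 (leaves=[2, 19]):
  L0: [2, 19]
  L1: h(2,19)=(2*31+19)%997=81 -> [81]
  root=81
After append 79 (leaves=[2, 19, 79]):
  L0: [2, 19, 79]
  L1: h(2,19)=(2*31+19)%997=81 h(79,79)=(79*31+79)%997=534 -> [81, 534]
  L2: h(81,534)=(81*31+534)%997=54 -> [54]
  root=54
After append 68 (leaves=[2, 19, 79, 68]):
  L0: [2, 19, 79, 68]
  L1: h(2,19)=(2*31+19)%997=81 h(79,68)=(79*31+68)%997=523 -> [81, 523]
  L2: h(81,523)=(81*31+523)%997=43 -> [43]
  root=43
After append 27 (leaves=[2, 19, 79, 68, 27]):
  L0: [2, 19, 79, 68, 27]
  L1: h(2,19)=(2*31+19)%997=81 h(79,68)=(79*31+68)%997=523 h(27,27)=(27*31+27)%997=864 -> [81, 523, 864]
  L2: h(81,523)=(81*31+523)%997=43 h(864,864)=(864*31+864)%997=729 -> [43, 729]
  L3: h(43,729)=(43*31+729)%997=68 -> [68]
  root=68
After append 93 (leaves=[2, 19, 79, 68, 27, 93]):
  L0: [2, 19, 79, 68, 27, 93]
  L1: h(2,19)=(2*31+19)%997=81 h(79,68)=(79*31+68)%997=523 h(27,93)=(27*31+93)%997=930 -> [81, 523, 930]
  L2: h(81,523)=(81*31+523)%997=43 h(930,930)=(930*31+930)%997=847 -> [43, 847]
  L3: h(43,847)=(43*31+847)%997=186 -> [186]
  root=186
After append 97 (leaves=[2, 19, 79, 68, 27, 93, 97]):
  L0: [2, 19, 79, 68, 27, 93, 97]
  L1: h(2,19)=(2*31+19)%997=81 h(79,68)=(79*31+68)%997=523 h(27,93)=(27*31+93)%997=930 h(97,97)=(97*31+97)%997=113 -> [81, 523, 930, 113]
  L2: h(81,523)=(81*31+523)%997=43 h(930,113)=(930*31+113)%997=30 -> [43, 30]
  L3: h(43,30)=(43*31+30)%997=366 -> [366]
  root=366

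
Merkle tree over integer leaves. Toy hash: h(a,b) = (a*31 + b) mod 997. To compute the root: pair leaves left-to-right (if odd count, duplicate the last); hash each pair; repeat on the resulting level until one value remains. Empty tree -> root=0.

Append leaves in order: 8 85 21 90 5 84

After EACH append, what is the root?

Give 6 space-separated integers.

After append 8 (leaves=[8]):
  L0: [8]
  root=8
After append 85 (leaves=[8, 85]):
  L0: [8, 85]
  L1: h(8,85)=(8*31+85)%997=333 -> [333]
  root=333
After append 21 (leaves=[8, 85, 21]):
  L0: [8, 85, 21]
  L1: h(8,85)=(8*31+85)%997=333 h(21,21)=(21*31+21)%997=672 -> [333, 672]
  L2: h(333,672)=(333*31+672)%997=28 -> [28]
  root=28
After append 90 (leaves=[8, 85, 21, 90]):
  L0: [8, 85, 21, 90]
  L1: h(8,85)=(8*31+85)%997=333 h(21,90)=(21*31+90)%997=741 -> [333, 741]
  L2: h(333,741)=(333*31+741)%997=97 -> [97]
  root=97
After append 5 (leaves=[8, 85, 21, 90, 5]):
  L0: [8, 85, 21, 90, 5]
  L1: h(8,85)=(8*31+85)%997=333 h(21,90)=(21*31+90)%997=741 h(5,5)=(5*31+5)%997=160 -> [333, 741, 160]
  L2: h(333,741)=(333*31+741)%997=97 h(160,160)=(160*31+160)%997=135 -> [97, 135]
  L3: h(97,135)=(97*31+135)%997=151 -> [151]
  root=151
After append 84 (leaves=[8, 85, 21, 90, 5, 84]):
  L0: [8, 85, 21, 90, 5, 84]
  L1: h(8,85)=(8*31+85)%997=333 h(21,90)=(21*31+90)%997=741 h(5,84)=(5*31+84)%997=239 -> [333, 741, 239]
  L2: h(333,741)=(333*31+741)%997=97 h(239,239)=(239*31+239)%997=669 -> [97, 669]
  L3: h(97,669)=(97*31+669)%997=685 -> [685]
  root=685

Answer: 8 333 28 97 151 685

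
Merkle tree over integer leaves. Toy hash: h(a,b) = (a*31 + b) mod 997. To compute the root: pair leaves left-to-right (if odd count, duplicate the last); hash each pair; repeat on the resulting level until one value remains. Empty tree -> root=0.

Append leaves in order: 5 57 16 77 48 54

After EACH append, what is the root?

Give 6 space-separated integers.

After append 5 (leaves=[5]):
  L0: [5]
  root=5
After append 57 (leaves=[5, 57]):
  L0: [5, 57]
  L1: h(5,57)=(5*31+57)%997=212 -> [212]
  root=212
After append 16 (leaves=[5, 57, 16]):
  L0: [5, 57, 16]
  L1: h(5,57)=(5*31+57)%997=212 h(16,16)=(16*31+16)%997=512 -> [212, 512]
  L2: h(212,512)=(212*31+512)%997=105 -> [105]
  root=105
After append 77 (leaves=[5, 57, 16, 77]):
  L0: [5, 57, 16, 77]
  L1: h(5,57)=(5*31+57)%997=212 h(16,77)=(16*31+77)%997=573 -> [212, 573]
  L2: h(212,573)=(212*31+573)%997=166 -> [166]
  root=166
After append 48 (leaves=[5, 57, 16, 77, 48]):
  L0: [5, 57, 16, 77, 48]
  L1: h(5,57)=(5*31+57)%997=212 h(16,77)=(16*31+77)%997=573 h(48,48)=(48*31+48)%997=539 -> [212, 573, 539]
  L2: h(212,573)=(212*31+573)%997=166 h(539,539)=(539*31+539)%997=299 -> [166, 299]
  L3: h(166,299)=(166*31+299)%997=460 -> [460]
  root=460
After append 54 (leaves=[5, 57, 16, 77, 48, 54]):
  L0: [5, 57, 16, 77, 48, 54]
  L1: h(5,57)=(5*31+57)%997=212 h(16,77)=(16*31+77)%997=573 h(48,54)=(48*31+54)%997=545 -> [212, 573, 545]
  L2: h(212,573)=(212*31+573)%997=166 h(545,545)=(545*31+545)%997=491 -> [166, 491]
  L3: h(166,491)=(166*31+491)%997=652 -> [652]
  root=652

Answer: 5 212 105 166 460 652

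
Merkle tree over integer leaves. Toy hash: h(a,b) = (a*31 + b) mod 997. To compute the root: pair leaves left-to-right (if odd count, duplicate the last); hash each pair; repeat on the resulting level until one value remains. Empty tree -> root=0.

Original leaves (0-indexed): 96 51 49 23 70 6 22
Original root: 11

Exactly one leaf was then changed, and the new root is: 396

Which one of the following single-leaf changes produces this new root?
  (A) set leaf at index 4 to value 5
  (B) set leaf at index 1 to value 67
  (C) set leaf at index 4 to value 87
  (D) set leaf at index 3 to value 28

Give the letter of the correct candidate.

Answer: C

Derivation:
Original leaves: [96, 51, 49, 23, 70, 6, 22]
Target new root: 396
Try each candidate change and compute the resulting root:
Candidate A: set leaf[4] = 5 -> leaves = [96, 51, 49, 23, 5, 6, 22]
  L0: [96, 51, 49, 23, 5, 6, 22]
  L1: h(96,51)=(96*31+51)%997=36 h(49,23)=(49*31+23)%997=545 h(5,6)=(5*31+6)%997=161 h(22,22)=(22*31+22)%997=704 -> [36, 545, 161, 704]
  L2: h(36,545)=(36*31+545)%997=664 h(161,704)=(161*31+704)%997=710 -> [664, 710]
  L3: h(664,710)=(664*31+710)%997=357 -> [357]
  root = 357 != target 396
Candidate B: set leaf[1] = 67 -> leaves = [96, 67, 49, 23, 70, 6, 22]
  L0: [96, 67, 49, 23, 70, 6, 22]
  L1: h(96,67)=(96*31+67)%997=52 h(49,23)=(49*31+23)%997=545 h(70,6)=(70*31+6)%997=182 h(22,22)=(22*31+22)%997=704 -> [52, 545, 182, 704]
  L2: h(52,545)=(52*31+545)%997=163 h(182,704)=(182*31+704)%997=364 -> [163, 364]
  L3: h(163,364)=(163*31+364)%997=432 -> [432]
  root = 432 != target 396
Candidate C: set leaf[4] = 87 -> leaves = [96, 51, 49, 23, 87, 6, 22]
  L0: [96, 51, 49, 23, 87, 6, 22]
  L1: h(96,51)=(96*31+51)%997=36 h(49,23)=(49*31+23)%997=545 h(87,6)=(87*31+6)%997=709 h(22,22)=(22*31+22)%997=704 -> [36, 545, 709, 704]
  L2: h(36,545)=(36*31+545)%997=664 h(709,704)=(709*31+704)%997=749 -> [664, 749]
  L3: h(664,749)=(664*31+749)%997=396 -> [396]
  root = 396 == target 396  ** MATCH **
Candidate D: set leaf[3] = 28 -> leaves = [96, 51, 49, 28, 70, 6, 22]
  L0: [96, 51, 49, 28, 70, 6, 22]
  L1: h(96,51)=(96*31+51)%997=36 h(49,28)=(49*31+28)%997=550 h(70,6)=(70*31+6)%997=182 h(22,22)=(22*31+22)%997=704 -> [36, 550, 182, 704]
  L2: h(36,550)=(36*31+550)%997=669 h(182,704)=(182*31+704)%997=364 -> [669, 364]
  L3: h(669,364)=(669*31+364)%997=166 -> [166]
  root = 166 != target 396
Candidate C produces the target root.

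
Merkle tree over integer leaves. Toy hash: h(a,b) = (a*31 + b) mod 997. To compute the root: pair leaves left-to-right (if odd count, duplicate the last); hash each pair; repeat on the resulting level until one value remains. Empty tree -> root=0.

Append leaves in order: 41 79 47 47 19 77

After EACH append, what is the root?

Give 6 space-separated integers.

Answer: 41 353 483 483 531 393

Derivation:
After append 41 (leaves=[41]):
  L0: [41]
  root=41
After append 79 (leaves=[41, 79]):
  L0: [41, 79]
  L1: h(41,79)=(41*31+79)%997=353 -> [353]
  root=353
After append 47 (leaves=[41, 79, 47]):
  L0: [41, 79, 47]
  L1: h(41,79)=(41*31+79)%997=353 h(47,47)=(47*31+47)%997=507 -> [353, 507]
  L2: h(353,507)=(353*31+507)%997=483 -> [483]
  root=483
After append 47 (leaves=[41, 79, 47, 47]):
  L0: [41, 79, 47, 47]
  L1: h(41,79)=(41*31+79)%997=353 h(47,47)=(47*31+47)%997=507 -> [353, 507]
  L2: h(353,507)=(353*31+507)%997=483 -> [483]
  root=483
After append 19 (leaves=[41, 79, 47, 47, 19]):
  L0: [41, 79, 47, 47, 19]
  L1: h(41,79)=(41*31+79)%997=353 h(47,47)=(47*31+47)%997=507 h(19,19)=(19*31+19)%997=608 -> [353, 507, 608]
  L2: h(353,507)=(353*31+507)%997=483 h(608,608)=(608*31+608)%997=513 -> [483, 513]
  L3: h(483,513)=(483*31+513)%997=531 -> [531]
  root=531
After append 77 (leaves=[41, 79, 47, 47, 19, 77]):
  L0: [41, 79, 47, 47, 19, 77]
  L1: h(41,79)=(41*31+79)%997=353 h(47,47)=(47*31+47)%997=507 h(19,77)=(19*31+77)%997=666 -> [353, 507, 666]
  L2: h(353,507)=(353*31+507)%997=483 h(666,666)=(666*31+666)%997=375 -> [483, 375]
  L3: h(483,375)=(483*31+375)%997=393 -> [393]
  root=393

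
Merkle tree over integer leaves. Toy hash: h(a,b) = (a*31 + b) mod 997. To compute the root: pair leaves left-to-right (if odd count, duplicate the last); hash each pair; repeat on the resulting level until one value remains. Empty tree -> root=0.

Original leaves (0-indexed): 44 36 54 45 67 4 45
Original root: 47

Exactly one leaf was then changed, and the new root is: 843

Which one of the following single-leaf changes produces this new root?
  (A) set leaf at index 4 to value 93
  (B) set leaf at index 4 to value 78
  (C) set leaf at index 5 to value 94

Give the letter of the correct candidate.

Original leaves: [44, 36, 54, 45, 67, 4, 45]
Target new root: 843
Try each candidate change and compute the resulting root:
Candidate A: set leaf[4] = 93 -> leaves = [44, 36, 54, 45, 93, 4, 45]
  L0: [44, 36, 54, 45, 93, 4, 45]
  L1: h(44,36)=(44*31+36)%997=403 h(54,45)=(54*31+45)%997=722 h(93,4)=(93*31+4)%997=893 h(45,45)=(45*31+45)%997=443 -> [403, 722, 893, 443]
  L2: h(403,722)=(403*31+722)%997=254 h(893,443)=(893*31+443)%997=210 -> [254, 210]
  L3: h(254,210)=(254*31+210)%997=108 -> [108]
  root = 108 != target 843
Candidate B: set leaf[4] = 78 -> leaves = [44, 36, 54, 45, 78, 4, 45]
  L0: [44, 36, 54, 45, 78, 4, 45]
  L1: h(44,36)=(44*31+36)%997=403 h(54,45)=(54*31+45)%997=722 h(78,4)=(78*31+4)%997=428 h(45,45)=(45*31+45)%997=443 -> [403, 722, 428, 443]
  L2: h(403,722)=(403*31+722)%997=254 h(428,443)=(428*31+443)%997=750 -> [254, 750]
  L3: h(254,750)=(254*31+750)%997=648 -> [648]
  root = 648 != target 843
Candidate C: set leaf[5] = 94 -> leaves = [44, 36, 54, 45, 67, 94, 45]
  L0: [44, 36, 54, 45, 67, 94, 45]
  L1: h(44,36)=(44*31+36)%997=403 h(54,45)=(54*31+45)%997=722 h(67,94)=(67*31+94)%997=177 h(45,45)=(45*31+45)%997=443 -> [403, 722, 177, 443]
  L2: h(403,722)=(403*31+722)%997=254 h(177,443)=(177*31+443)%997=945 -> [254, 945]
  L3: h(254,945)=(254*31+945)%997=843 -> [843]
  root = 843 == target 843  ** MATCH **
Candidate C produces the target root.

Answer: C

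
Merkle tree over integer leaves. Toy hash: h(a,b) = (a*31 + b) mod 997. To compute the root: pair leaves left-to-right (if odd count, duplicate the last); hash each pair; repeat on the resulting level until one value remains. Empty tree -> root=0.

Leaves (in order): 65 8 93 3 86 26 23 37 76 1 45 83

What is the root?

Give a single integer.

L0: [65, 8, 93, 3, 86, 26, 23, 37, 76, 1, 45, 83]
L1: h(65,8)=(65*31+8)%997=29 h(93,3)=(93*31+3)%997=892 h(86,26)=(86*31+26)%997=698 h(23,37)=(23*31+37)%997=750 h(76,1)=(76*31+1)%997=363 h(45,83)=(45*31+83)%997=481 -> [29, 892, 698, 750, 363, 481]
L2: h(29,892)=(29*31+892)%997=794 h(698,750)=(698*31+750)%997=454 h(363,481)=(363*31+481)%997=767 -> [794, 454, 767]
L3: h(794,454)=(794*31+454)%997=143 h(767,767)=(767*31+767)%997=616 -> [143, 616]
L4: h(143,616)=(143*31+616)%997=64 -> [64]

Answer: 64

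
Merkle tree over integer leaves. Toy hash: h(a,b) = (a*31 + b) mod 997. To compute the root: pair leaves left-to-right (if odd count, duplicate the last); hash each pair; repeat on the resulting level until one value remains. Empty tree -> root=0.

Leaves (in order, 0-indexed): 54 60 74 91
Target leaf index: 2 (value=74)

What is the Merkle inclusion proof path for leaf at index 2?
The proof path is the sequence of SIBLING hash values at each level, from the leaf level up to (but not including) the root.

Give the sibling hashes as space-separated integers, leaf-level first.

Answer: 91 737

Derivation:
L0 (leaves): [54, 60, 74, 91], target index=2
L1: h(54,60)=(54*31+60)%997=737 [pair 0] h(74,91)=(74*31+91)%997=391 [pair 1] -> [737, 391]
  Sibling for proof at L0: 91
L2: h(737,391)=(737*31+391)%997=307 [pair 0] -> [307]
  Sibling for proof at L1: 737
Root: 307
Proof path (sibling hashes from leaf to root): [91, 737]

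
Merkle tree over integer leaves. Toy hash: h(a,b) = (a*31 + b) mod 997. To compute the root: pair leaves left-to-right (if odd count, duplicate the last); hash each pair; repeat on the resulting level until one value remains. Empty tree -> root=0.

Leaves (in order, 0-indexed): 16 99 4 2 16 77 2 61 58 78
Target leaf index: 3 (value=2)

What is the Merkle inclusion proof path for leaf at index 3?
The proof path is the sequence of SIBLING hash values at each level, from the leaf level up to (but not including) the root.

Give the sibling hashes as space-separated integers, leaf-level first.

L0 (leaves): [16, 99, 4, 2, 16, 77, 2, 61, 58, 78], target index=3
L1: h(16,99)=(16*31+99)%997=595 [pair 0] h(4,2)=(4*31+2)%997=126 [pair 1] h(16,77)=(16*31+77)%997=573 [pair 2] h(2,61)=(2*31+61)%997=123 [pair 3] h(58,78)=(58*31+78)%997=879 [pair 4] -> [595, 126, 573, 123, 879]
  Sibling for proof at L0: 4
L2: h(595,126)=(595*31+126)%997=625 [pair 0] h(573,123)=(573*31+123)%997=937 [pair 1] h(879,879)=(879*31+879)%997=212 [pair 2] -> [625, 937, 212]
  Sibling for proof at L1: 595
L3: h(625,937)=(625*31+937)%997=372 [pair 0] h(212,212)=(212*31+212)%997=802 [pair 1] -> [372, 802]
  Sibling for proof at L2: 937
L4: h(372,802)=(372*31+802)%997=370 [pair 0] -> [370]
  Sibling for proof at L3: 802
Root: 370
Proof path (sibling hashes from leaf to root): [4, 595, 937, 802]

Answer: 4 595 937 802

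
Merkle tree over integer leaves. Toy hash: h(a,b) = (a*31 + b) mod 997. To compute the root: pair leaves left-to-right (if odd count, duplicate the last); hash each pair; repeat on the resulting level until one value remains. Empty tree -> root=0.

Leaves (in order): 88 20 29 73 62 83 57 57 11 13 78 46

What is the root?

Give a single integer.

Answer: 532

Derivation:
L0: [88, 20, 29, 73, 62, 83, 57, 57, 11, 13, 78, 46]
L1: h(88,20)=(88*31+20)%997=754 h(29,73)=(29*31+73)%997=972 h(62,83)=(62*31+83)%997=11 h(57,57)=(57*31+57)%997=827 h(11,13)=(11*31+13)%997=354 h(78,46)=(78*31+46)%997=470 -> [754, 972, 11, 827, 354, 470]
L2: h(754,972)=(754*31+972)%997=418 h(11,827)=(11*31+827)%997=171 h(354,470)=(354*31+470)%997=477 -> [418, 171, 477]
L3: h(418,171)=(418*31+171)%997=168 h(477,477)=(477*31+477)%997=309 -> [168, 309]
L4: h(168,309)=(168*31+309)%997=532 -> [532]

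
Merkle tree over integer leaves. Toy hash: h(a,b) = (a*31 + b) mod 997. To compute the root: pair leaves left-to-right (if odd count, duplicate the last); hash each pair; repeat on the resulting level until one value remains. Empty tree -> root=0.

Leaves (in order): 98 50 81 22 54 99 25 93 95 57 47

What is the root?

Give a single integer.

Answer: 146

Derivation:
L0: [98, 50, 81, 22, 54, 99, 25, 93, 95, 57, 47]
L1: h(98,50)=(98*31+50)%997=97 h(81,22)=(81*31+22)%997=539 h(54,99)=(54*31+99)%997=776 h(25,93)=(25*31+93)%997=868 h(95,57)=(95*31+57)%997=11 h(47,47)=(47*31+47)%997=507 -> [97, 539, 776, 868, 11, 507]
L2: h(97,539)=(97*31+539)%997=555 h(776,868)=(776*31+868)%997=996 h(11,507)=(11*31+507)%997=848 -> [555, 996, 848]
L3: h(555,996)=(555*31+996)%997=255 h(848,848)=(848*31+848)%997=217 -> [255, 217]
L4: h(255,217)=(255*31+217)%997=146 -> [146]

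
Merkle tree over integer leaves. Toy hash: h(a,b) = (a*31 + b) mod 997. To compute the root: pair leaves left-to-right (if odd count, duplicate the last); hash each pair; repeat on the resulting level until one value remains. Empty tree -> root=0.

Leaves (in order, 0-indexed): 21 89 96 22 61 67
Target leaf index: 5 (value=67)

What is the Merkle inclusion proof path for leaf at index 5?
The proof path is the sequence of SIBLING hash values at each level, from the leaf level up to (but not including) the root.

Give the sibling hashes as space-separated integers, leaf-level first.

Answer: 61 961 16

Derivation:
L0 (leaves): [21, 89, 96, 22, 61, 67], target index=5
L1: h(21,89)=(21*31+89)%997=740 [pair 0] h(96,22)=(96*31+22)%997=7 [pair 1] h(61,67)=(61*31+67)%997=961 [pair 2] -> [740, 7, 961]
  Sibling for proof at L0: 61
L2: h(740,7)=(740*31+7)%997=16 [pair 0] h(961,961)=(961*31+961)%997=842 [pair 1] -> [16, 842]
  Sibling for proof at L1: 961
L3: h(16,842)=(16*31+842)%997=341 [pair 0] -> [341]
  Sibling for proof at L2: 16
Root: 341
Proof path (sibling hashes from leaf to root): [61, 961, 16]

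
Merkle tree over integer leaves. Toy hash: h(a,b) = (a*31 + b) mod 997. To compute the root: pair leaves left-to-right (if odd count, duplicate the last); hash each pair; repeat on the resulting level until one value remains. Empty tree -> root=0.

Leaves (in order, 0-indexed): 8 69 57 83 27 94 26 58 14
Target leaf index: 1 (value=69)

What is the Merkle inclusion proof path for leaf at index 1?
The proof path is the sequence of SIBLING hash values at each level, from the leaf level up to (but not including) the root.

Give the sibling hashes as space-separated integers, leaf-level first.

L0 (leaves): [8, 69, 57, 83, 27, 94, 26, 58, 14], target index=1
L1: h(8,69)=(8*31+69)%997=317 [pair 0] h(57,83)=(57*31+83)%997=853 [pair 1] h(27,94)=(27*31+94)%997=931 [pair 2] h(26,58)=(26*31+58)%997=864 [pair 3] h(14,14)=(14*31+14)%997=448 [pair 4] -> [317, 853, 931, 864, 448]
  Sibling for proof at L0: 8
L2: h(317,853)=(317*31+853)%997=710 [pair 0] h(931,864)=(931*31+864)%997=812 [pair 1] h(448,448)=(448*31+448)%997=378 [pair 2] -> [710, 812, 378]
  Sibling for proof at L1: 853
L3: h(710,812)=(710*31+812)%997=888 [pair 0] h(378,378)=(378*31+378)%997=132 [pair 1] -> [888, 132]
  Sibling for proof at L2: 812
L4: h(888,132)=(888*31+132)%997=741 [pair 0] -> [741]
  Sibling for proof at L3: 132
Root: 741
Proof path (sibling hashes from leaf to root): [8, 853, 812, 132]

Answer: 8 853 812 132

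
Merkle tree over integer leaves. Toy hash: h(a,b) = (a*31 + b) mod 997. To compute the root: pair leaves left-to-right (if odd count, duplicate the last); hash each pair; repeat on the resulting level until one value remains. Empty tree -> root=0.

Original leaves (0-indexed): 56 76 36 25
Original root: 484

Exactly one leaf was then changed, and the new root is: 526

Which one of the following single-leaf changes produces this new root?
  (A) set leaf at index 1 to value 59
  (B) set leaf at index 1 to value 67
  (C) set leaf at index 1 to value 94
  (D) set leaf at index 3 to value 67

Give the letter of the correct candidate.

Original leaves: [56, 76, 36, 25]
Target new root: 526
Try each candidate change and compute the resulting root:
Candidate A: set leaf[1] = 59 -> leaves = [56, 59, 36, 25]
  L0: [56, 59, 36, 25]
  L1: h(56,59)=(56*31+59)%997=798 h(36,25)=(36*31+25)%997=144 -> [798, 144]
  L2: h(798,144)=(798*31+144)%997=954 -> [954]
  root = 954 != target 526
Candidate B: set leaf[1] = 67 -> leaves = [56, 67, 36, 25]
  L0: [56, 67, 36, 25]
  L1: h(56,67)=(56*31+67)%997=806 h(36,25)=(36*31+25)%997=144 -> [806, 144]
  L2: h(806,144)=(806*31+144)%997=205 -> [205]
  root = 205 != target 526
Candidate C: set leaf[1] = 94 -> leaves = [56, 94, 36, 25]
  L0: [56, 94, 36, 25]
  L1: h(56,94)=(56*31+94)%997=833 h(36,25)=(36*31+25)%997=144 -> [833, 144]
  L2: h(833,144)=(833*31+144)%997=45 -> [45]
  root = 45 != target 526
Candidate D: set leaf[3] = 67 -> leaves = [56, 76, 36, 67]
  L0: [56, 76, 36, 67]
  L1: h(56,76)=(56*31+76)%997=815 h(36,67)=(36*31+67)%997=186 -> [815, 186]
  L2: h(815,186)=(815*31+186)%997=526 -> [526]
  root = 526 == target 526  ** MATCH **
Candidate D produces the target root.

Answer: D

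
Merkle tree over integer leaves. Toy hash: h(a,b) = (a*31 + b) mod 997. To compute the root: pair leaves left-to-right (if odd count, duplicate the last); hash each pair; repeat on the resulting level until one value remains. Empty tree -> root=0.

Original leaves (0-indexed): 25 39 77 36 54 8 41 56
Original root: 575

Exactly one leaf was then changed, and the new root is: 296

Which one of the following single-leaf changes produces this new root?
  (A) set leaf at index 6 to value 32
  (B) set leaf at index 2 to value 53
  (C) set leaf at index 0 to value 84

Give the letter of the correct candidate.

Answer: A

Derivation:
Original leaves: [25, 39, 77, 36, 54, 8, 41, 56]
Target new root: 296
Try each candidate change and compute the resulting root:
Candidate A: set leaf[6] = 32 -> leaves = [25, 39, 77, 36, 54, 8, 32, 56]
  L0: [25, 39, 77, 36, 54, 8, 32, 56]
  L1: h(25,39)=(25*31+39)%997=814 h(77,36)=(77*31+36)%997=429 h(54,8)=(54*31+8)%997=685 h(32,56)=(32*31+56)%997=51 -> [814, 429, 685, 51]
  L2: h(814,429)=(814*31+429)%997=738 h(685,51)=(685*31+51)%997=349 -> [738, 349]
  L3: h(738,349)=(738*31+349)%997=296 -> [296]
  root = 296 == target 296  ** MATCH **
Candidate B: set leaf[2] = 53 -> leaves = [25, 39, 53, 36, 54, 8, 41, 56]
  L0: [25, 39, 53, 36, 54, 8, 41, 56]
  L1: h(25,39)=(25*31+39)%997=814 h(53,36)=(53*31+36)%997=682 h(54,8)=(54*31+8)%997=685 h(41,56)=(41*31+56)%997=330 -> [814, 682, 685, 330]
  L2: h(814,682)=(814*31+682)%997=991 h(685,330)=(685*31+330)%997=628 -> [991, 628]
  L3: h(991,628)=(991*31+628)%997=442 -> [442]
  root = 442 != target 296
Candidate C: set leaf[0] = 84 -> leaves = [84, 39, 77, 36, 54, 8, 41, 56]
  L0: [84, 39, 77, 36, 54, 8, 41, 56]
  L1: h(84,39)=(84*31+39)%997=649 h(77,36)=(77*31+36)%997=429 h(54,8)=(54*31+8)%997=685 h(41,56)=(41*31+56)%997=330 -> [649, 429, 685, 330]
  L2: h(649,429)=(649*31+429)%997=608 h(685,330)=(685*31+330)%997=628 -> [608, 628]
  L3: h(608,628)=(608*31+628)%997=533 -> [533]
  root = 533 != target 296
Candidate A produces the target root.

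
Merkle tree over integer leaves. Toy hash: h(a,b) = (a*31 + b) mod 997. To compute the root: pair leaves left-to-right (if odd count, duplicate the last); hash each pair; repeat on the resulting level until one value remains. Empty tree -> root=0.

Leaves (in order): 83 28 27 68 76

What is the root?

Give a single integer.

L0: [83, 28, 27, 68, 76]
L1: h(83,28)=(83*31+28)%997=607 h(27,68)=(27*31+68)%997=905 h(76,76)=(76*31+76)%997=438 -> [607, 905, 438]
L2: h(607,905)=(607*31+905)%997=779 h(438,438)=(438*31+438)%997=58 -> [779, 58]
L3: h(779,58)=(779*31+58)%997=279 -> [279]

Answer: 279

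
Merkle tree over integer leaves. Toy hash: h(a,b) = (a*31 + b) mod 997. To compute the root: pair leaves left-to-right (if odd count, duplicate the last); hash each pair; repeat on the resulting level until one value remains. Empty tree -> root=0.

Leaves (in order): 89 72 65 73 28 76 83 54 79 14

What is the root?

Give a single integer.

L0: [89, 72, 65, 73, 28, 76, 83, 54, 79, 14]
L1: h(89,72)=(89*31+72)%997=837 h(65,73)=(65*31+73)%997=94 h(28,76)=(28*31+76)%997=944 h(83,54)=(83*31+54)%997=633 h(79,14)=(79*31+14)%997=469 -> [837, 94, 944, 633, 469]
L2: h(837,94)=(837*31+94)%997=119 h(944,633)=(944*31+633)%997=984 h(469,469)=(469*31+469)%997=53 -> [119, 984, 53]
L3: h(119,984)=(119*31+984)%997=685 h(53,53)=(53*31+53)%997=699 -> [685, 699]
L4: h(685,699)=(685*31+699)%997=0 -> [0]

Answer: 0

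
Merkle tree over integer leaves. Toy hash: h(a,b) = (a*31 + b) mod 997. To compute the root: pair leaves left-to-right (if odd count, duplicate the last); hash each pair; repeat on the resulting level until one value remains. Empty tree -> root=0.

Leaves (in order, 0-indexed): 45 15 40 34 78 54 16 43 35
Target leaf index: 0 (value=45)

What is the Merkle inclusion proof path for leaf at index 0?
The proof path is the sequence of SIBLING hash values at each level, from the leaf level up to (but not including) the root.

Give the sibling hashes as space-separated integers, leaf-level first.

Answer: 15 277 402 330

Derivation:
L0 (leaves): [45, 15, 40, 34, 78, 54, 16, 43, 35], target index=0
L1: h(45,15)=(45*31+15)%997=413 [pair 0] h(40,34)=(40*31+34)%997=277 [pair 1] h(78,54)=(78*31+54)%997=478 [pair 2] h(16,43)=(16*31+43)%997=539 [pair 3] h(35,35)=(35*31+35)%997=123 [pair 4] -> [413, 277, 478, 539, 123]
  Sibling for proof at L0: 15
L2: h(413,277)=(413*31+277)%997=119 [pair 0] h(478,539)=(478*31+539)%997=402 [pair 1] h(123,123)=(123*31+123)%997=945 [pair 2] -> [119, 402, 945]
  Sibling for proof at L1: 277
L3: h(119,402)=(119*31+402)%997=103 [pair 0] h(945,945)=(945*31+945)%997=330 [pair 1] -> [103, 330]
  Sibling for proof at L2: 402
L4: h(103,330)=(103*31+330)%997=532 [pair 0] -> [532]
  Sibling for proof at L3: 330
Root: 532
Proof path (sibling hashes from leaf to root): [15, 277, 402, 330]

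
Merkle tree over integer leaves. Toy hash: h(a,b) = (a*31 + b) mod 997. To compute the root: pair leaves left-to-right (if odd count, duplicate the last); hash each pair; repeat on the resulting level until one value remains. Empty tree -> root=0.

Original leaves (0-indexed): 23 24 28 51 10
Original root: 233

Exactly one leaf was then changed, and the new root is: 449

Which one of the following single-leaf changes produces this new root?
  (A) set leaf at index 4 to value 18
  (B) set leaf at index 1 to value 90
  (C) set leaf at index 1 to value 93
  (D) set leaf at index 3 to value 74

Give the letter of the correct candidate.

Original leaves: [23, 24, 28, 51, 10]
Target new root: 449
Try each candidate change and compute the resulting root:
Candidate A: set leaf[4] = 18 -> leaves = [23, 24, 28, 51, 18]
  L0: [23, 24, 28, 51, 18]
  L1: h(23,24)=(23*31+24)%997=737 h(28,51)=(28*31+51)%997=919 h(18,18)=(18*31+18)%997=576 -> [737, 919, 576]
  L2: h(737,919)=(737*31+919)%997=835 h(576,576)=(576*31+576)%997=486 -> [835, 486]
  L3: h(835,486)=(835*31+486)%997=449 -> [449]
  root = 449 == target 449  ** MATCH **
Candidate B: set leaf[1] = 90 -> leaves = [23, 90, 28, 51, 10]
  L0: [23, 90, 28, 51, 10]
  L1: h(23,90)=(23*31+90)%997=803 h(28,51)=(28*31+51)%997=919 h(10,10)=(10*31+10)%997=320 -> [803, 919, 320]
  L2: h(803,919)=(803*31+919)%997=887 h(320,320)=(320*31+320)%997=270 -> [887, 270]
  L3: h(887,270)=(887*31+270)%997=848 -> [848]
  root = 848 != target 449
Candidate C: set leaf[1] = 93 -> leaves = [23, 93, 28, 51, 10]
  L0: [23, 93, 28, 51, 10]
  L1: h(23,93)=(23*31+93)%997=806 h(28,51)=(28*31+51)%997=919 h(10,10)=(10*31+10)%997=320 -> [806, 919, 320]
  L2: h(806,919)=(806*31+919)%997=980 h(320,320)=(320*31+320)%997=270 -> [980, 270]
  L3: h(980,270)=(980*31+270)%997=740 -> [740]
  root = 740 != target 449
Candidate D: set leaf[3] = 74 -> leaves = [23, 24, 28, 74, 10]
  L0: [23, 24, 28, 74, 10]
  L1: h(23,24)=(23*31+24)%997=737 h(28,74)=(28*31+74)%997=942 h(10,10)=(10*31+10)%997=320 -> [737, 942, 320]
  L2: h(737,942)=(737*31+942)%997=858 h(320,320)=(320*31+320)%997=270 -> [858, 270]
  L3: h(858,270)=(858*31+270)%997=946 -> [946]
  root = 946 != target 449
Candidate A produces the target root.

Answer: A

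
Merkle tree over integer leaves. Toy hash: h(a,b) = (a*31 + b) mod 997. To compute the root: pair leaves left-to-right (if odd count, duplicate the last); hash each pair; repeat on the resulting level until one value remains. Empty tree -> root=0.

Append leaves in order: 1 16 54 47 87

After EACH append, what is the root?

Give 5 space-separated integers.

Answer: 1 47 194 187 170

Derivation:
After append 1 (leaves=[1]):
  L0: [1]
  root=1
After append 16 (leaves=[1, 16]):
  L0: [1, 16]
  L1: h(1,16)=(1*31+16)%997=47 -> [47]
  root=47
After append 54 (leaves=[1, 16, 54]):
  L0: [1, 16, 54]
  L1: h(1,16)=(1*31+16)%997=47 h(54,54)=(54*31+54)%997=731 -> [47, 731]
  L2: h(47,731)=(47*31+731)%997=194 -> [194]
  root=194
After append 47 (leaves=[1, 16, 54, 47]):
  L0: [1, 16, 54, 47]
  L1: h(1,16)=(1*31+16)%997=47 h(54,47)=(54*31+47)%997=724 -> [47, 724]
  L2: h(47,724)=(47*31+724)%997=187 -> [187]
  root=187
After append 87 (leaves=[1, 16, 54, 47, 87]):
  L0: [1, 16, 54, 47, 87]
  L1: h(1,16)=(1*31+16)%997=47 h(54,47)=(54*31+47)%997=724 h(87,87)=(87*31+87)%997=790 -> [47, 724, 790]
  L2: h(47,724)=(47*31+724)%997=187 h(790,790)=(790*31+790)%997=355 -> [187, 355]
  L3: h(187,355)=(187*31+355)%997=170 -> [170]
  root=170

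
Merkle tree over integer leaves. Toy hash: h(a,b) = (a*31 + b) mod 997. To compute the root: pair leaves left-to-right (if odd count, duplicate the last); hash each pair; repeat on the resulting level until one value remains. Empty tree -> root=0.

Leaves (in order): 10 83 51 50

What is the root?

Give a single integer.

Answer: 853

Derivation:
L0: [10, 83, 51, 50]
L1: h(10,83)=(10*31+83)%997=393 h(51,50)=(51*31+50)%997=634 -> [393, 634]
L2: h(393,634)=(393*31+634)%997=853 -> [853]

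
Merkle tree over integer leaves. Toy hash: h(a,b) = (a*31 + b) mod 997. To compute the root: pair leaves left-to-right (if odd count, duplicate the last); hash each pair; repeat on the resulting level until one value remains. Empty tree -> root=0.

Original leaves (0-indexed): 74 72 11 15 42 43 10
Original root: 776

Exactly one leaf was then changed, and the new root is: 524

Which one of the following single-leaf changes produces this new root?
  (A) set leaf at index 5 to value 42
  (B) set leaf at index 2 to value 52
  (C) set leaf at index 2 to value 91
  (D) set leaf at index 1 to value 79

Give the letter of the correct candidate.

Original leaves: [74, 72, 11, 15, 42, 43, 10]
Target new root: 524
Try each candidate change and compute the resulting root:
Candidate A: set leaf[5] = 42 -> leaves = [74, 72, 11, 15, 42, 42, 10]
  L0: [74, 72, 11, 15, 42, 42, 10]
  L1: h(74,72)=(74*31+72)%997=372 h(11,15)=(11*31+15)%997=356 h(42,42)=(42*31+42)%997=347 h(10,10)=(10*31+10)%997=320 -> [372, 356, 347, 320]
  L2: h(372,356)=(372*31+356)%997=921 h(347,320)=(347*31+320)%997=110 -> [921, 110]
  L3: h(921,110)=(921*31+110)%997=745 -> [745]
  root = 745 != target 524
Candidate B: set leaf[2] = 52 -> leaves = [74, 72, 52, 15, 42, 43, 10]
  L0: [74, 72, 52, 15, 42, 43, 10]
  L1: h(74,72)=(74*31+72)%997=372 h(52,15)=(52*31+15)%997=630 h(42,43)=(42*31+43)%997=348 h(10,10)=(10*31+10)%997=320 -> [372, 630, 348, 320]
  L2: h(372,630)=(372*31+630)%997=198 h(348,320)=(348*31+320)%997=141 -> [198, 141]
  L3: h(198,141)=(198*31+141)%997=297 -> [297]
  root = 297 != target 524
Candidate C: set leaf[2] = 91 -> leaves = [74, 72, 91, 15, 42, 43, 10]
  L0: [74, 72, 91, 15, 42, 43, 10]
  L1: h(74,72)=(74*31+72)%997=372 h(91,15)=(91*31+15)%997=842 h(42,43)=(42*31+43)%997=348 h(10,10)=(10*31+10)%997=320 -> [372, 842, 348, 320]
  L2: h(372,842)=(372*31+842)%997=410 h(348,320)=(348*31+320)%997=141 -> [410, 141]
  L3: h(410,141)=(410*31+141)%997=887 -> [887]
  root = 887 != target 524
Candidate D: set leaf[1] = 79 -> leaves = [74, 79, 11, 15, 42, 43, 10]
  L0: [74, 79, 11, 15, 42, 43, 10]
  L1: h(74,79)=(74*31+79)%997=379 h(11,15)=(11*31+15)%997=356 h(42,43)=(42*31+43)%997=348 h(10,10)=(10*31+10)%997=320 -> [379, 356, 348, 320]
  L2: h(379,356)=(379*31+356)%997=141 h(348,320)=(348*31+320)%997=141 -> [141, 141]
  L3: h(141,141)=(141*31+141)%997=524 -> [524]
  root = 524 == target 524  ** MATCH **
Candidate D produces the target root.

Answer: D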